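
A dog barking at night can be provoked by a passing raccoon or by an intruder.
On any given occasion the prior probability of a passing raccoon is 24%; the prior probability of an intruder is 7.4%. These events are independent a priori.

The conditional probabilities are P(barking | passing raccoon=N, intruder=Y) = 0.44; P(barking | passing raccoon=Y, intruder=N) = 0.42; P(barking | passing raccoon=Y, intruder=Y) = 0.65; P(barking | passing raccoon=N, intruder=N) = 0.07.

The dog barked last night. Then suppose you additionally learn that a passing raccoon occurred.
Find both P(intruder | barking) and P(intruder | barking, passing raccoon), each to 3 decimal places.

P(barking) = 0.07×0.76×0.926 + 0.44×0.76×0.074 + 0.42×0.24×0.926 + 0.65×0.24×0.074 = 0.049263 + 0.024746 + 0.093341 + 0.011544 = 0.178894
The intruder-present share is 0.024746 + 0.011544 = 0.036290.
P(intruder | barking) = 0.036290 / 0.178894 ≈ 0.203

Now condition on the additional information:
By total probability over both values of intruder:
  P(barking | passing raccoon) = 0.42·0.926 + 0.65·0.074
        = 0.388920 + 0.048100 = 0.437020
Keeping only the intruder-present terms gives 0.048100, so
  P(intruder | barking, passing raccoon) = 0.048100 / 0.437020 ≈ 0.110

P(intruder | barking) ≈ 0.203; P(intruder | barking, passing raccoon) ≈ 0.110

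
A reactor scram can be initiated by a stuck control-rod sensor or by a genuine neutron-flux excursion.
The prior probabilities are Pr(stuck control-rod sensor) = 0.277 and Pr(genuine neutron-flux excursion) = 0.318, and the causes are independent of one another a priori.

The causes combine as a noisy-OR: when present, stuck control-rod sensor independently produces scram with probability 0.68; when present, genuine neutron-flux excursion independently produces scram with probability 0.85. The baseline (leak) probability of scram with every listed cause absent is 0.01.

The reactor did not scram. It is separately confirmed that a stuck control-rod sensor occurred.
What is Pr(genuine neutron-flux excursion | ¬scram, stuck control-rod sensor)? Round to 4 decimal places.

Pr(genuine neutron-flux excursion | ¬scram, stuck control-rod sensor) ≈ 0.0654

Under noisy-OR, P(scram | causes) = 1 − (1−0.01)·∏(1−qᵢ) over the active causes.
P(¬scram | stuck control-rod sensor) = 0.3168×0.682 + 0.04752×0.318 = 0.216058 + 0.015111 = 0.231169
Restricting to configurations with genuine neutron-flux excursion present: 0.04752×0.318 = 0.015111.
So P(genuine neutron-flux excursion | ¬scram, stuck control-rod sensor) = 0.015111/0.231169 ≈ 0.0654.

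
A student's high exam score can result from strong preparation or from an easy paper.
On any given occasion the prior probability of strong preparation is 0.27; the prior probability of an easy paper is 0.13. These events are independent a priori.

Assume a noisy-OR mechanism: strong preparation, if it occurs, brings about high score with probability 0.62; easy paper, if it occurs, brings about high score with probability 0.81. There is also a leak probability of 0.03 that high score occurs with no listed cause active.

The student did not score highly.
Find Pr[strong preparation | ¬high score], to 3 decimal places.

Under noisy-OR, P(high score | causes) = 1 − (1−0.03)·∏(1−qᵢ) over the active causes.
Weight on strong preparation=true, given the evidence: 0.086584 + 0.002458 = 0.089042
Normalizer over all consistent configurations: 0.97*0.73*0.87 + 0.1843*0.73*0.13 + 0.3686*0.27*0.87 + 0.070034*0.27*0.13 = 0.722579
Posterior = 0.089042 / 0.722579 ≈ 0.123

Pr[strong preparation | ¬high score] ≈ 0.123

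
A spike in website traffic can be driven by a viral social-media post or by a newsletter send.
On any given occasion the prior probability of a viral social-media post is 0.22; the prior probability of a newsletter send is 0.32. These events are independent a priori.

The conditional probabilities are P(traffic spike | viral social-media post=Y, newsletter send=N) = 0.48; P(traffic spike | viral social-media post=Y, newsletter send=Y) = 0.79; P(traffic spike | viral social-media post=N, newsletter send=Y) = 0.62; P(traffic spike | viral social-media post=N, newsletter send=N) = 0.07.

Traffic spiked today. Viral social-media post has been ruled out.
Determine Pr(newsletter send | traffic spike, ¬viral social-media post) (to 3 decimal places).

Pr(newsletter send | traffic spike, ¬viral social-media post) ≈ 0.807

Numerator (weight on configurations with newsletter send): 0.62×0.32 = 0.198400
Denominator P(traffic spike | ¬viral social-media post): 0.07×0.68 + 0.62×0.32 = 0.246000
P(newsletter send | traffic spike, ¬viral social-media post) = 0.198400/0.246000 ≈ 0.807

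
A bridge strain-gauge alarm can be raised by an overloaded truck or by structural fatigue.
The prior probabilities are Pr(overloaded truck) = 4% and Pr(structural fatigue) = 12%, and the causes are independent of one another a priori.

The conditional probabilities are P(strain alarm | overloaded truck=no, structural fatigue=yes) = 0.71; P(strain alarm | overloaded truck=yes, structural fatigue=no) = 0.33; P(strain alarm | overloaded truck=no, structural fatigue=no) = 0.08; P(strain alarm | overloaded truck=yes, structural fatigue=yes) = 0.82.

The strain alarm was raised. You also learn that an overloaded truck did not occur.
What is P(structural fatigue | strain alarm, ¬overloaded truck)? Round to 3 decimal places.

P(structural fatigue | strain alarm, ¬overloaded truck) ≈ 0.548

P(strain alarm | ¬overloaded truck) = 0.08·0.88 + 0.71·0.12 = 0.070400 + 0.085200 = 0.155600
Restricting to configurations with structural fatigue present: 0.71·0.12 = 0.085200.
P(structural fatigue | strain alarm, ¬overloaded truck) = 0.085200 / 0.155600 ≈ 0.548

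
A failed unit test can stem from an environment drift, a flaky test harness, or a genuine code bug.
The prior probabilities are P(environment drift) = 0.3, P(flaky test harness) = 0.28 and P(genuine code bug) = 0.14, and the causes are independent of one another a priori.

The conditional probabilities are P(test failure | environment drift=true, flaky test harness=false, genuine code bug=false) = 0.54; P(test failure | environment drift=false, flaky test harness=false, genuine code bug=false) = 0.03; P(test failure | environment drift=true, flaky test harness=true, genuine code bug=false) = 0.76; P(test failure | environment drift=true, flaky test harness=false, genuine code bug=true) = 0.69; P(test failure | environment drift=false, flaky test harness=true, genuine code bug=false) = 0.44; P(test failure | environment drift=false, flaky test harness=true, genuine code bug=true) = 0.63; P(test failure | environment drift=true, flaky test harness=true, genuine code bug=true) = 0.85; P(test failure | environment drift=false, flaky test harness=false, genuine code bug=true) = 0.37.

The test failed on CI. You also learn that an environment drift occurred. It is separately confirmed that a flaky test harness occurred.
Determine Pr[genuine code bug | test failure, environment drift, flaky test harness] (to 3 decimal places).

Weight on genuine code bug=true, given the evidence: 0.85*0.14 = 0.119000
Denominator P(test failure | environment drift, flaky test harness): 0.76*0.86 + 0.85*0.14 = 0.772600
P(genuine code bug | test failure, environment drift, flaky test harness) = 0.119000/0.772600 ≈ 0.154

Pr[genuine code bug | test failure, environment drift, flaky test harness] ≈ 0.154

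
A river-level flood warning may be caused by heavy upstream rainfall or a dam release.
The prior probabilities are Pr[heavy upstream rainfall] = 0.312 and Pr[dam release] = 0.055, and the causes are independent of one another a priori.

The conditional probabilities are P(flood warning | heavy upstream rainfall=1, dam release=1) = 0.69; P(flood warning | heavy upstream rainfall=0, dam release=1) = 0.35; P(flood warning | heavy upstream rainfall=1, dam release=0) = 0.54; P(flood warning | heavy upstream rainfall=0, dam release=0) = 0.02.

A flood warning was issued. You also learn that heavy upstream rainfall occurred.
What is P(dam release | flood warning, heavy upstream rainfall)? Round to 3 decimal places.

P(flood warning | heavy upstream rainfall) = 0.54×0.945 + 0.69×0.055 = 0.510300 + 0.037950 = 0.548250
The dam release-present share is 0.69×0.055 = 0.037950.
So P(dam release | flood warning, heavy upstream rainfall) = 0.037950/0.548250 ≈ 0.069.

P(dam release | flood warning, heavy upstream rainfall) ≈ 0.069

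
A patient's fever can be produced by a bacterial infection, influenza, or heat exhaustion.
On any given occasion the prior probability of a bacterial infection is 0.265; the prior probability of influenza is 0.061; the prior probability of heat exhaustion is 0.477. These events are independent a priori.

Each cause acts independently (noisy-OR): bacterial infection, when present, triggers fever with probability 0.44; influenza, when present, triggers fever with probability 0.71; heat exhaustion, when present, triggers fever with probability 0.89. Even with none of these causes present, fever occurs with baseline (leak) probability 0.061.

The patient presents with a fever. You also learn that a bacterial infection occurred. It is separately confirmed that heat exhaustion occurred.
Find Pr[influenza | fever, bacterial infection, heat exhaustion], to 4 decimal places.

Under noisy-OR, P(fever | causes) = 1 − (1−0.061)·∏(1−qᵢ) over the active causes.
Weight on influenza=true, given the evidence: 0.983226×0.061 = 0.059977
Denominator P(fever | bacterial infection, heat exhaustion): 0.942158×0.939 + 0.983226×0.061 = 0.944663
Posterior = 0.059977 / 0.944663 ≈ 0.0635

Pr[influenza | fever, bacterial infection, heat exhaustion] ≈ 0.0635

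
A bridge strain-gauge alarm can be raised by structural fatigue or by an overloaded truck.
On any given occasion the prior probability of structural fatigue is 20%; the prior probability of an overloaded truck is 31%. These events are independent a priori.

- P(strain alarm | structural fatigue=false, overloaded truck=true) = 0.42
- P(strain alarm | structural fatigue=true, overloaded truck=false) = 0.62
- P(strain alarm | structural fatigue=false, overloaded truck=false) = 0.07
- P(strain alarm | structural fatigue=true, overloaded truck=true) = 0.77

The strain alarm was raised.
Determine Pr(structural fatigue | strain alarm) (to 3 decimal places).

Pr(structural fatigue | strain alarm) ≈ 0.483

Sum P(strain alarm|·) weighted by the priors over the 4 (structural fatigue, overloaded truck) configurations:
  P(strain alarm) = 0.07·0.8·0.69 + 0.42·0.8·0.31 + 0.62·0.2·0.69 + 0.77·0.2·0.31
        = 0.038640 + 0.104160 + 0.085560 + 0.047740 = 0.276100
The terms with structural fatigue present sum to 0.133300, so
  P(structural fatigue | strain alarm) = 0.133300 / 0.276100 ≈ 0.483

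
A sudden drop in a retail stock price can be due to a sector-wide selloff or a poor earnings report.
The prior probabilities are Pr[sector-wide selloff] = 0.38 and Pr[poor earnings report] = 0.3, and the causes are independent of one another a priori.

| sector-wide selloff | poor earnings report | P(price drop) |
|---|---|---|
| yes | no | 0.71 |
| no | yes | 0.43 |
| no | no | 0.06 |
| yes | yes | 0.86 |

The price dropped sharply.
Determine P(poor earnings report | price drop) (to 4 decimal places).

P(poor earnings report | price drop) ≈ 0.4531

Weight on poor earnings report=true, given the evidence: 0.079980 + 0.098040 = 0.178020
Normalizer over all consistent configurations: 0.06·0.62·0.7 + 0.43·0.62·0.3 + 0.71·0.38·0.7 + 0.86·0.38·0.3 = 0.392920
Posterior = 0.178020 / 0.392920 ≈ 0.4531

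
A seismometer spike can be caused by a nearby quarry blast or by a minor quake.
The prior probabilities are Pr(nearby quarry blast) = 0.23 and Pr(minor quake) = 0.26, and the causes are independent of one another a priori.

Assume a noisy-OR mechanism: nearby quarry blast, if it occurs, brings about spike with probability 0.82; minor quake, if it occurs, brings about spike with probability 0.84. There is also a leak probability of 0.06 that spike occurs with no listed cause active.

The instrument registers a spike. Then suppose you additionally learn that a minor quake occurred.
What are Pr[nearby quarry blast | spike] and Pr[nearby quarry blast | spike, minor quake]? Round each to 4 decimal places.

Under noisy-OR, P(spike | causes) = 1 − (1−0.06)·∏(1−qᵢ) over the active causes.
Numerator (weight on configurations with nearby quarry blast): 0.141402 + 0.058181 = 0.199583
Normalizer over all consistent configurations: 0.06×0.77×0.74 + 0.8496×0.77×0.26 + 0.8308×0.23×0.74 + 0.972928×0.23×0.26 = 0.403861
P(nearby quarry blast | spike) = 0.199583/0.403861 ≈ 0.4942

Now condition on the additional information:
Weight on nearby quarry blast=true, given the evidence: 0.972928·0.23 = 0.223773
Normalizer over all consistent configurations: 0.8496·0.77 + 0.972928·0.23 = 0.877965
P(nearby quarry blast | spike, minor quake) = 0.223773/0.877965 ≈ 0.2549
Conditioning on minor quake lowers the posterior on nearby quarry blast: the classic explaining-away effect in a common-effect structure.

Pr[nearby quarry blast | spike] ≈ 0.4942; Pr[nearby quarry blast | spike, minor quake] ≈ 0.2549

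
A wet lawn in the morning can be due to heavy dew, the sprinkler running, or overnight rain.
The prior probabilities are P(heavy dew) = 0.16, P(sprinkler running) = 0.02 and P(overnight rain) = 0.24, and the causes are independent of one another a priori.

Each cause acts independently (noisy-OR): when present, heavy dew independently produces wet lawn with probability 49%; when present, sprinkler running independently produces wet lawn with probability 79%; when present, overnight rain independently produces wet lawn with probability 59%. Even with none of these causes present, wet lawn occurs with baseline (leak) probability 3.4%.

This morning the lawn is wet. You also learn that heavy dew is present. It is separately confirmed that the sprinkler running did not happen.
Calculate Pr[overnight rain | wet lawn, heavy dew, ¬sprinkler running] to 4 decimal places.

Under noisy-OR, P(wet lawn | causes) = 1 − (1−0.034)·∏(1−qᵢ) over the active causes.
P(wet lawn | heavy dew, ¬sprinkler running) = 0.50734*0.76 + 0.798009*0.24 = 0.385578 + 0.191522 = 0.577100
Restricting to configurations with overnight rain present: 0.798009*0.24 = 0.191522.
P(overnight rain | wet lawn, heavy dew, ¬sprinkler running) = 0.191522 / 0.577100 ≈ 0.3319

Pr[overnight rain | wet lawn, heavy dew, ¬sprinkler running] ≈ 0.3319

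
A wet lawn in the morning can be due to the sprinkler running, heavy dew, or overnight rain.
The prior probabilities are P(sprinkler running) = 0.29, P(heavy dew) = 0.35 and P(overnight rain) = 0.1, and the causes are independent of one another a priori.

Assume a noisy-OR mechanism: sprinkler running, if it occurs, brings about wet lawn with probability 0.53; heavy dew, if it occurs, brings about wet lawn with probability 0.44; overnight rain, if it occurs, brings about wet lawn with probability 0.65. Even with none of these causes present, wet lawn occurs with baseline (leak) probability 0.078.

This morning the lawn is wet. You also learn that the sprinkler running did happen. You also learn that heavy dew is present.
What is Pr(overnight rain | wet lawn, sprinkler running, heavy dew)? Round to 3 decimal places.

Pr(overnight rain | wet lawn, sprinkler running, heavy dew) ≈ 0.118

Under noisy-OR, P(wet lawn | causes) = 1 − (1−0.078)·∏(1−qᵢ) over the active causes.
P(wet lawn | sprinkler running, heavy dew) = 0.75733·0.9 + 0.915065·0.1 = 0.681597 + 0.091507 = 0.773104
Of this, 0.091507 comes from 0.915065·0.1 (the overnight rain=true cases).
Hence the posterior is 0.091507/0.773104 ≈ 0.118.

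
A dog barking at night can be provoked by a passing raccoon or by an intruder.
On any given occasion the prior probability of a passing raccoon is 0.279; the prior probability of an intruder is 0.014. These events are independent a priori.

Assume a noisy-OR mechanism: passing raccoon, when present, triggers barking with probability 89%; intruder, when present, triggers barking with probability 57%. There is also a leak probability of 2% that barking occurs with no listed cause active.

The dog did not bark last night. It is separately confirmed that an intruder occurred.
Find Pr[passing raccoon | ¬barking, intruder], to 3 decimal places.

Under noisy-OR, P(barking | causes) = 1 − (1−0.02)·∏(1−qᵢ) over the active causes.
Enumerate both values of passing raccoon and weight by the priors:
  P(¬barking | intruder) = 0.4214*0.721 + 0.046354*0.279
        = 0.303829 + 0.012933 = 0.316762
The terms with passing raccoon present sum to 0.012933, so
  P(passing raccoon | ¬barking, intruder) = 0.012933 / 0.316762 ≈ 0.041

Pr[passing raccoon | ¬barking, intruder] ≈ 0.041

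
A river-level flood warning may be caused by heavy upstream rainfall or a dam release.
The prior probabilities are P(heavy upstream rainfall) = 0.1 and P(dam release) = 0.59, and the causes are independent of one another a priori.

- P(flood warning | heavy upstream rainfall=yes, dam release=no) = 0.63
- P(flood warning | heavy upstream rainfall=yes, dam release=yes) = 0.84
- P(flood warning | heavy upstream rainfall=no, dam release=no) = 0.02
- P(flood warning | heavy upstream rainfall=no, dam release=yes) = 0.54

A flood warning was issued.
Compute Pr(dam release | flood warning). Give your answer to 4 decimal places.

Pr(dam release | flood warning) ≈ 0.9101

Numerator (weight on configurations with dam release): 0.286740 + 0.049560 = 0.336300
The normalizing constant is 0.02*0.9*0.41 + 0.54*0.9*0.59 + 0.63*0.1*0.41 + 0.84*0.1*0.59 = 0.369510
Posterior = 0.336300 / 0.369510 ≈ 0.9101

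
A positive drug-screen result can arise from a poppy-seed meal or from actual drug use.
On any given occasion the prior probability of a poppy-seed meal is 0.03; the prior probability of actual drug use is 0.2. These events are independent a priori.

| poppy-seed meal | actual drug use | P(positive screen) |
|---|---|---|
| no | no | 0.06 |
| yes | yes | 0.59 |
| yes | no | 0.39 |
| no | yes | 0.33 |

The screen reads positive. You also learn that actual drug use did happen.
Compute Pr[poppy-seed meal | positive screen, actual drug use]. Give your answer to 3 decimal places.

Enumerate both values of poppy-seed meal and weight by the priors:
  P(positive screen | actual drug use) = 0.33*0.97 + 0.59*0.03
        = 0.320100 + 0.017700 = 0.337800
The terms with poppy-seed meal present sum to 0.017700, so
  P(poppy-seed meal | positive screen, actual drug use) = 0.017700 / 0.337800 ≈ 0.052

Pr[poppy-seed meal | positive screen, actual drug use] ≈ 0.052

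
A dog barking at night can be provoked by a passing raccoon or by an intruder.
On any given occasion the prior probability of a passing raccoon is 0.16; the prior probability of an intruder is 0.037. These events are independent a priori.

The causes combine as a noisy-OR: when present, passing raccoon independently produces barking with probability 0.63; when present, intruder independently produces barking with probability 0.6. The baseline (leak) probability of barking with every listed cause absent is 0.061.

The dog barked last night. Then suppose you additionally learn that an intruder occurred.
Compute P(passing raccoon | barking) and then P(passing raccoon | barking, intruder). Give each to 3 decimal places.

P(passing raccoon | barking) ≈ 0.606; P(passing raccoon | barking, intruder) ≈ 0.208

Under noisy-OR, P(barking | causes) = 1 − (1−0.061)·∏(1−qᵢ) over the active causes.
Sum P(barking|·) weighted by the priors over the 4 (passing raccoon, intruder) configurations:
  P(barking) = 0.061*0.84*0.963 + 0.6244*0.84*0.037 + 0.65257*0.16*0.963 + 0.861028*0.16*0.037
        = 0.049344 + 0.019406 + 0.100548 + 0.005097 = 0.174395
Keeping only the passing raccoon-present terms gives 0.105645, so
  P(passing raccoon | barking) = 0.105645 / 0.174395 ≈ 0.606

With the extra evidence:
P(barking | intruder) = 0.6244·0.84 + 0.861028·0.16 = 0.524496 + 0.137764 = 0.662260
Restricting to configurations with passing raccoon present: 0.861028·0.16 = 0.137764.
Hence the posterior is 0.137764/0.662260 ≈ 0.208.
This is intercausal reasoning (explaining away): once intruder accounts for the barking, passing raccoon becomes less likely.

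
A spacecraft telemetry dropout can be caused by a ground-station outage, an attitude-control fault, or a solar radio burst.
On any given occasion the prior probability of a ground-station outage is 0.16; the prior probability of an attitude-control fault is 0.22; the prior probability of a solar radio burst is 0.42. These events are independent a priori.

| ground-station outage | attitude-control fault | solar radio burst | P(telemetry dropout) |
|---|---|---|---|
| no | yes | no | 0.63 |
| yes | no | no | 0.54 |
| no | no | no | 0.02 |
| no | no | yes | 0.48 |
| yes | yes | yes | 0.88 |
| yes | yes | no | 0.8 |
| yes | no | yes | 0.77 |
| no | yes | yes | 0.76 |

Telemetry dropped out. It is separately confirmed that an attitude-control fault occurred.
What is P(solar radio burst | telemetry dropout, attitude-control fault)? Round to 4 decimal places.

Sum P(telemetry dropout|·) weighted by the priors over the 4 (ground-station outage, solar radio burst) configurations:
  P(telemetry dropout | attitude-control fault) = 0.63×0.84×0.58 + 0.76×0.84×0.42 + 0.8×0.16×0.58 + 0.88×0.16×0.42
        = 0.306936 + 0.268128 + 0.074240 + 0.059136 = 0.708440
Configurations with solar radio burst contribute 0.327264, so
  P(solar radio burst | telemetry dropout, attitude-control fault) = 0.327264 / 0.708440 ≈ 0.4620

P(solar radio burst | telemetry dropout, attitude-control fault) ≈ 0.4620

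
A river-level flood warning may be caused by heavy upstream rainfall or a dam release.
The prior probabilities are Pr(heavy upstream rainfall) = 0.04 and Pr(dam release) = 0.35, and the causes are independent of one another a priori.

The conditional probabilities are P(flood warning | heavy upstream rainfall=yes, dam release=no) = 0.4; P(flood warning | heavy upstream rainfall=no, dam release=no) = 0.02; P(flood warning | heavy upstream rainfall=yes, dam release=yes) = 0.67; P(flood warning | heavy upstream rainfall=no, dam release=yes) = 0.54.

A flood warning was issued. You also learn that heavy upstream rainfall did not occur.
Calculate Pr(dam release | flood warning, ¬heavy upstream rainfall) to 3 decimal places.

Sum P(flood warning|·) weighted by the priors over both values of dam release:
  P(flood warning | ¬heavy upstream rainfall) = 0.02*0.65 + 0.54*0.35
        = 0.013000 + 0.189000 = 0.202000
Configurations with dam release contribute 0.189000, so
  P(dam release | flood warning, ¬heavy upstream rainfall) = 0.189000 / 0.202000 ≈ 0.936

Pr(dam release | flood warning, ¬heavy upstream rainfall) ≈ 0.936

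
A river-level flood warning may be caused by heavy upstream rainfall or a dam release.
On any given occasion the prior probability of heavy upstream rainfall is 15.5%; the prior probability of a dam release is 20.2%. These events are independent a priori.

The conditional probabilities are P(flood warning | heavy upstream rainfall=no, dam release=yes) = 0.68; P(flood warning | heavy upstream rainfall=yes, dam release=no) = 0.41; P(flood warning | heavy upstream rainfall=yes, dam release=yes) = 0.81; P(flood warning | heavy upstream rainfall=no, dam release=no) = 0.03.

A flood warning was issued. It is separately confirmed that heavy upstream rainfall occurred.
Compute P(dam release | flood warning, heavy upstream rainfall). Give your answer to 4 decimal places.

P(dam release | flood warning, heavy upstream rainfall) ≈ 0.3334

P(flood warning | heavy upstream rainfall) = 0.41·0.798 + 0.81·0.202 = 0.327180 + 0.163620 = 0.490800
The dam release-present share is 0.81·0.202 = 0.163620.
Hence the posterior is 0.163620/0.490800 ≈ 0.3334.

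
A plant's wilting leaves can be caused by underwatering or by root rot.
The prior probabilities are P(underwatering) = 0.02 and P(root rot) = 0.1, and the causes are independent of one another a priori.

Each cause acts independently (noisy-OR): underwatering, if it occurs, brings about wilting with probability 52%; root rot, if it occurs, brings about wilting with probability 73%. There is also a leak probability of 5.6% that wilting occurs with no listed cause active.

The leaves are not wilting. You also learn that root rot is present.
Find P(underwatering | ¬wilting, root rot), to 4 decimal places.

Under noisy-OR, P(wilting | causes) = 1 − (1−0.056)·∏(1−qᵢ) over the active causes.
Sum P(¬wilting|·) weighted by the priors over both values of underwatering:
  P(¬wilting | root rot) = 0.25488*0.98 + 0.122342*0.02
        = 0.249782 + 0.002447 = 0.252229
The terms with underwatering present sum to 0.002447, so
  P(underwatering | ¬wilting, root rot) = 0.002447 / 0.252229 ≈ 0.0097

P(underwatering | ¬wilting, root rot) ≈ 0.0097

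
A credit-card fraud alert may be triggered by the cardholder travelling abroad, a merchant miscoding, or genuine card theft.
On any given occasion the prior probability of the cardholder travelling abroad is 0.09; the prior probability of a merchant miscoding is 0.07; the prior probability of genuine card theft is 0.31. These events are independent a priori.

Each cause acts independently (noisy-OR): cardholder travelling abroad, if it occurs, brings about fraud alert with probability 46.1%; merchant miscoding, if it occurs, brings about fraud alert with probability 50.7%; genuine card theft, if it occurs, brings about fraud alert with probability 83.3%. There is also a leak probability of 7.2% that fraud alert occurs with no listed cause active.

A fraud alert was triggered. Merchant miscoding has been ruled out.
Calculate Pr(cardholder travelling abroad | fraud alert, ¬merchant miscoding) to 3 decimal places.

Under noisy-OR, P(fraud alert | causes) = 1 − (1−0.072)·∏(1−qᵢ) over the active causes.
Enumerate the 4 (cardholder travelling abroad, genuine card theft) configurations and weight by the priors:
  P(fraud alert | ¬merchant miscoding) = 0.072·0.91·0.69 + 0.845024·0.91·0.31 + 0.499808·0.09·0.69 + 0.916468·0.09·0.31
        = 0.045209 + 0.238381 + 0.031038 + 0.025569 = 0.340197
Configurations with cardholder travelling abroad contribute 0.056607, so
  P(cardholder travelling abroad | fraud alert, ¬merchant miscoding) = 0.056607 / 0.340197 ≈ 0.166

Pr(cardholder travelling abroad | fraud alert, ¬merchant miscoding) ≈ 0.166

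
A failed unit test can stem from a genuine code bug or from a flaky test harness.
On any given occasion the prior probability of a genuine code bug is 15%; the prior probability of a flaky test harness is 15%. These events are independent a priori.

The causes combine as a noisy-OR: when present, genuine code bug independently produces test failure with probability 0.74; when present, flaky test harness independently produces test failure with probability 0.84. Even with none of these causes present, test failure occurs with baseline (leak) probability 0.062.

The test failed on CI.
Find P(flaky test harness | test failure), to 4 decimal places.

Under noisy-OR, P(test failure | causes) = 1 − (1−0.062)·∏(1−qᵢ) over the active causes.
P(test failure) = 0.062·0.85·0.85 + 0.84992·0.85·0.15 + 0.75612·0.15·0.85 + 0.960979·0.15·0.15 = 0.044795 + 0.108365 + 0.096405 + 0.021622 = 0.271187
Of this, 0.129987 comes from 0.108365 + 0.021622 (the flaky test harness=true cases).
So P(flaky test harness | test failure) = 0.129987/0.271187 ≈ 0.4793.

P(flaky test harness | test failure) ≈ 0.4793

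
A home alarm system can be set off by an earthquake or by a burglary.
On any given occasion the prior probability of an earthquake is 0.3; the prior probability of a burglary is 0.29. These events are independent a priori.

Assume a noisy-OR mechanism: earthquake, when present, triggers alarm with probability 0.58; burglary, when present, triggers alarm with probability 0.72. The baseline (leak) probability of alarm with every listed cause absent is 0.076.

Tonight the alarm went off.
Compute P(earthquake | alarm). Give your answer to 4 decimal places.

P(earthquake | alarm) ≈ 0.5248

Under noisy-OR, P(alarm | causes) = 1 − (1−0.076)·∏(1−qᵢ) over the active causes.
Numerator (weight on configurations with earthquake): 0.130339 + 0.077546 = 0.207885
Normalizer over all consistent configurations: 0.076×0.7×0.71 + 0.74128×0.7×0.29 + 0.61192×0.3×0.71 + 0.891338×0.3×0.29 = 0.396137
Posterior = 0.207885 / 0.396137 ≈ 0.5248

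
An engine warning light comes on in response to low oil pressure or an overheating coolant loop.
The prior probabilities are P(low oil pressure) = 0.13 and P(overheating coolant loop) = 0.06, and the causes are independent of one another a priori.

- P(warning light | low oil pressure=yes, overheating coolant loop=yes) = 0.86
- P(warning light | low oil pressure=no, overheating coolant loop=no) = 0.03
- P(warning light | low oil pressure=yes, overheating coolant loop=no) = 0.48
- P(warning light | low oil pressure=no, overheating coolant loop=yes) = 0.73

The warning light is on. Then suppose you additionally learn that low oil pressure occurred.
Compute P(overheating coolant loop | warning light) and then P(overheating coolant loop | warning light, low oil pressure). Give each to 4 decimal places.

P(overheating coolant loop | warning light) ≈ 0.3501; P(overheating coolant loop | warning light, low oil pressure) ≈ 0.1026

By total probability over the 4 (low oil pressure, overheating coolant loop) configurations:
  P(warning light) = 0.03·0.87·0.94 + 0.73·0.87·0.06 + 0.48·0.13·0.94 + 0.86·0.13·0.06
        = 0.024534 + 0.038106 + 0.058656 + 0.006708 = 0.128004
The terms with overheating coolant loop present sum to 0.044814, so
  P(overheating coolant loop | warning light) = 0.044814 / 0.128004 ≈ 0.3501

Now also conditioning on low oil pressure=true:
Weight on overheating coolant loop=true, given the evidence: 0.86*0.06 = 0.051600
The normalizing constant is 0.48*0.94 + 0.86*0.06 = 0.502800
P(overheating coolant loop | warning light, low oil pressure) = 0.051600/0.502800 ≈ 0.1026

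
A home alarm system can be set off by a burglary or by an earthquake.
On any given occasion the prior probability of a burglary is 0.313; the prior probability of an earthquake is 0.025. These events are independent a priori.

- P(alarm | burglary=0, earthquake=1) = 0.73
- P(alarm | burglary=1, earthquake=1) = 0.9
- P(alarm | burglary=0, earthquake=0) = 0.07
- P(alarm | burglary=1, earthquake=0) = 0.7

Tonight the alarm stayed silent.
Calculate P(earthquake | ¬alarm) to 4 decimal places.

Weight on earthquake=true, given the evidence: 0.004637 + 0.000783 = 0.005420
Normalizer over all consistent configurations: 0.93·0.687·0.975 + 0.27·0.687·0.025 + 0.3·0.313·0.975 + 0.1·0.313·0.025 = 0.719909
P(earthquake | ¬alarm) = 0.005420/0.719909 ≈ 0.0075

P(earthquake | ¬alarm) ≈ 0.0075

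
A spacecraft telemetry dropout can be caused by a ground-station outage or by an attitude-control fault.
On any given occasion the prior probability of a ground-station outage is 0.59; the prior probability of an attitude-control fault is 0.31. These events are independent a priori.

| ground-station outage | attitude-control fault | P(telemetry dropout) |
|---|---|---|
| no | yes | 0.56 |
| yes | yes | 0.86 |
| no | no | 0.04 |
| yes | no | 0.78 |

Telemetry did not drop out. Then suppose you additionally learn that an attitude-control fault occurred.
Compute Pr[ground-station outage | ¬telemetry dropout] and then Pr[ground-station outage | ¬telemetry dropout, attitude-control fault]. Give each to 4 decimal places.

Pr[ground-station outage | ¬telemetry dropout] ≈ 0.2602; Pr[ground-station outage | ¬telemetry dropout, attitude-control fault] ≈ 0.3141

P(¬telemetry dropout) = 0.96×0.41×0.69 + 0.44×0.41×0.31 + 0.22×0.59×0.69 + 0.14×0.59×0.31 = 0.271584 + 0.055924 + 0.089562 + 0.025606 = 0.442676
Of this, 0.115168 comes from 0.089562 + 0.025606 (the ground-station outage=true cases).
P(ground-station outage | ¬telemetry dropout) = 0.115168 / 0.442676 ≈ 0.2602

With the extra evidence:
P(¬telemetry dropout | attitude-control fault) = 0.44·0.41 + 0.14·0.59 = 0.180400 + 0.082600 = 0.263000
The ground-station outage-present share is 0.14·0.59 = 0.082600.
Hence the posterior is 0.082600/0.263000 ≈ 0.3141.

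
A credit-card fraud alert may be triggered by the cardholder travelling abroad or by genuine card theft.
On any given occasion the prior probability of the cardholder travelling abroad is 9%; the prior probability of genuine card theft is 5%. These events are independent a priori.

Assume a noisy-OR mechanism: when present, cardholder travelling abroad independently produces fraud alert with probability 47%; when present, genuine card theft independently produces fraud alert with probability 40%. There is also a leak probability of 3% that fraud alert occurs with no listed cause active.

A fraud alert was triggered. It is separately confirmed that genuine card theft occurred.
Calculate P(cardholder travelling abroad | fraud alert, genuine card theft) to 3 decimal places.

P(cardholder travelling abroad | fraud alert, genuine card theft) ≈ 0.141

Under noisy-OR, P(fraud alert | causes) = 1 − (1−0.03)·∏(1−qᵢ) over the active causes.
For the numerator, keep only cardholder travelling abroad=true terms: 0.69154·0.09 = 0.062239
Normalizer over all consistent configurations: 0.418·0.91 + 0.69154·0.09 = 0.442619
P(cardholder travelling abroad | fraud alert, genuine card theft) = 0.062239/0.442619 ≈ 0.141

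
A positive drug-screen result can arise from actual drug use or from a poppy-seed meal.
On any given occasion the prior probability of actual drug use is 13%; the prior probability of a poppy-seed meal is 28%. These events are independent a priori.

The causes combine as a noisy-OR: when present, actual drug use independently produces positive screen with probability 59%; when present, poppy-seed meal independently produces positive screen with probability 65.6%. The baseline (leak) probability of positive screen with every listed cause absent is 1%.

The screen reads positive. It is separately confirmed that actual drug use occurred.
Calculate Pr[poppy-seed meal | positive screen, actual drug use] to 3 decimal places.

Under noisy-OR, P(positive screen | causes) = 1 − (1−0.01)·∏(1−qᵢ) over the active causes.
P(positive screen | actual drug use) = 0.5941*0.72 + 0.86037*0.28 = 0.427752 + 0.240904 = 0.668656
Restricting to configurations with poppy-seed meal present: 0.86037*0.28 = 0.240904.
So P(poppy-seed meal | positive screen, actual drug use) = 0.240904/0.668656 ≈ 0.360.

Pr[poppy-seed meal | positive screen, actual drug use] ≈ 0.360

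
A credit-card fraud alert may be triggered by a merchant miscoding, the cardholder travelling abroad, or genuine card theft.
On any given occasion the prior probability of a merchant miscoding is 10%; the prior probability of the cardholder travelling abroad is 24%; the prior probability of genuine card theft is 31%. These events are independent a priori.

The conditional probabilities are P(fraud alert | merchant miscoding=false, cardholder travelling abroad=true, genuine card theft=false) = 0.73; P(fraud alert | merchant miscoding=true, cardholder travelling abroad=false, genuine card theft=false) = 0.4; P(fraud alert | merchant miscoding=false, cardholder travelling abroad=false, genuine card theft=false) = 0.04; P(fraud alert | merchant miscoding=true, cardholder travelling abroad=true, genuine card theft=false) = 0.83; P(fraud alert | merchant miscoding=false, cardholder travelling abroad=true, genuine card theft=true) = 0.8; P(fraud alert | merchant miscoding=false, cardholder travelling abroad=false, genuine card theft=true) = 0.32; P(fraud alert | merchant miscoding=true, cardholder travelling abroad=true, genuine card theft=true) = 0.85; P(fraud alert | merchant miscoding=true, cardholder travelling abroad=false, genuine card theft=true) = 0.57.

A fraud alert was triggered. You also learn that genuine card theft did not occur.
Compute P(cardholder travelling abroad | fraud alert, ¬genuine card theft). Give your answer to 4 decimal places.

P(cardholder travelling abroad | fraud alert, ¬genuine card theft) ≈ 0.7546

Numerator (weight on configurations with cardholder travelling abroad): 0.157680 + 0.019920 = 0.177600
Denominator P(fraud alert | ¬genuine card theft): 0.04*0.9*0.76 + 0.73*0.9*0.24 + 0.4*0.1*0.76 + 0.83*0.1*0.24 = 0.235360
P(cardholder travelling abroad | fraud alert, ¬genuine card theft) = 0.177600/0.235360 ≈ 0.7546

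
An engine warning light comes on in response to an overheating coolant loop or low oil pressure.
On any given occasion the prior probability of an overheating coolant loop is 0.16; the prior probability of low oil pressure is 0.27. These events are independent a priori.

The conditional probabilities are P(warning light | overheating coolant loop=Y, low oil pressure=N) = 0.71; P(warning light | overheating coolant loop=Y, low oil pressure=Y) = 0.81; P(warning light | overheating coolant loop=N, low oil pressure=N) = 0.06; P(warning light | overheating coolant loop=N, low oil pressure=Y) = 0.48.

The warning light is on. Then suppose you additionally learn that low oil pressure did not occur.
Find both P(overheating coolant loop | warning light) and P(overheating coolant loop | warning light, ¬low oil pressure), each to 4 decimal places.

By total probability over the 4 (overheating coolant loop, low oil pressure) configurations:
  P(warning light) = 0.06*0.84*0.73 + 0.48*0.84*0.27 + 0.71*0.16*0.73 + 0.81*0.16*0.27
        = 0.036792 + 0.108864 + 0.082928 + 0.034992 = 0.263576
The terms with overheating coolant loop present sum to 0.117920, so
  P(overheating coolant loop | warning light) = 0.117920 / 0.263576 ≈ 0.4474

Now also conditioning on low oil pressure≠true:
Weight on overheating coolant loop=true, given the evidence: 0.71*0.16 = 0.113600
Denominator P(warning light | ¬low oil pressure): 0.06*0.84 + 0.71*0.16 = 0.164000
P(overheating coolant loop | warning light, ¬low oil pressure) = 0.113600/0.164000 ≈ 0.6927
Ruling out low oil pressure raises the posterior on overheating coolant loop — the flip side of explaining away.

P(overheating coolant loop | warning light) ≈ 0.4474; P(overheating coolant loop | warning light, ¬low oil pressure) ≈ 0.6927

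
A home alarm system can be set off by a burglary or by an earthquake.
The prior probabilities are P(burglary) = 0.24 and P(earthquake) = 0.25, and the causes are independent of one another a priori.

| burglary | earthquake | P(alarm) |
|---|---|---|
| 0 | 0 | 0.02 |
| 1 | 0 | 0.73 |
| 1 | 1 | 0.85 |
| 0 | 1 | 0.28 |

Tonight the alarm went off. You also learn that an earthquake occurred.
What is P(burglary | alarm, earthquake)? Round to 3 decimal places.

P(burglary | alarm, earthquake) ≈ 0.489

Numerator (weight on configurations with burglary): 0.85·0.24 = 0.204000
Denominator P(alarm | earthquake): 0.28·0.76 + 0.85·0.24 = 0.416800
P(burglary | alarm, earthquake) = 0.204000/0.416800 ≈ 0.489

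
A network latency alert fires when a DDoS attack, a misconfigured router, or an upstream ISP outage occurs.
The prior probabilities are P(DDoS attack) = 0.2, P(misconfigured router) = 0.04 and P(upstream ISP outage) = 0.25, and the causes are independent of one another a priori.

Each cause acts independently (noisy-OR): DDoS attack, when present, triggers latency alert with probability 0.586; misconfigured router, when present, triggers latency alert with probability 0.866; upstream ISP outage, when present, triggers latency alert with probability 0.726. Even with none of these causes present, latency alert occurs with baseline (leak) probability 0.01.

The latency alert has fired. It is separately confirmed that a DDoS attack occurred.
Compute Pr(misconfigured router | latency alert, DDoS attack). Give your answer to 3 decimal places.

Pr(misconfigured router | latency alert, DDoS attack) ≈ 0.056

Under noisy-OR, P(latency alert | causes) = 1 − (1−0.01)·∏(1−qᵢ) over the active causes.
Enumerate the 4 (misconfigured router, upstream ISP outage) configurations and weight by the priors:
  P(latency alert | DDoS attack) = 0.59014·0.96·0.75 + 0.887698·0.96·0.25 + 0.945079·0.04·0.75 + 0.984952·0.04·0.25
        = 0.424901 + 0.213048 + 0.028352 + 0.009850 = 0.676151
Keeping only the misconfigured router-present terms gives 0.038202, so
  P(misconfigured router | latency alert, DDoS attack) = 0.038202 / 0.676151 ≈ 0.056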